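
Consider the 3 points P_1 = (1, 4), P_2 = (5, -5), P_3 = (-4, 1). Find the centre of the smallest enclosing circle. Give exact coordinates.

(33/38, -55/38)

Side lengths²: P_1P_2² = 97, P_1P_3² = 34, P_2P_3² = 117.
Since P_2P_3² = 117 < 97 + 34 = 131, the triangle is acute, so the smallest enclosing circle is the circumcircle.
Circumcentre = (33/38, -55/38), r² = 21437/722.
Centre = (33/38, -55/38).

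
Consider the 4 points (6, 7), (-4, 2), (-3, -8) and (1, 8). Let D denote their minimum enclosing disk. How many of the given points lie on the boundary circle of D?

A smallest enclosing disk is always determined by at most three of the input points on its boundary.
The farthest pair is (6, 7)–(-3, -8) with squared distance 306. The circle on this segment as diameter has centre (1.5, -0.5) and r² = 306/4 = 76.5.
Check (-4, 2): distance² to centre = 36.5 ≤ 76.5, so it lies inside.
All remaining points lie in this disk, and no smaller disk contains both endpoints, so this is the minimum enclosing circle.
The points at distance exactly r from the centre are (6, 7), (-3, -8) — 2 points.

2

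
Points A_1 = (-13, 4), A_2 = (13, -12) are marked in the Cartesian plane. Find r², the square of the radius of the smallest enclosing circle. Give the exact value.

233

The smallest circle enclosing two points has them as diameter endpoints.
Centre = midpoint = (0, -4); r² = |A_1A_2|²/4 = 932/4 = 233.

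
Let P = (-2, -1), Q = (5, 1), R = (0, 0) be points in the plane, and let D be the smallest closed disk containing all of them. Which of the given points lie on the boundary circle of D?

P, Q

Side lengths²: PQ² = 53, PR² = 5, QR² = 26.
Since PQ² = 53 ≥ 26 + 5 = 31, the angle opposite PQ is not acute, so the smallest enclosing circle has PQ as diameter.
Centre = midpoint of PQ = (1.5, 0), r² = 53/4 = 13.25.
The points at distance exactly r from the centre are P, Q — 2 points.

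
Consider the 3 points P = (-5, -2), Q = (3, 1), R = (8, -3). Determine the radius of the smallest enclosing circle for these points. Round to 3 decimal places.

6.519

Side lengths²: PQ² = 73, PR² = 170, QR² = 41.
Since PR² = 170 ≥ 73 + 41 = 114, the angle opposite PR is not acute, so the smallest enclosing circle has PR as diameter.
Centre = midpoint of PR = (1.5, -2.5), r² = 170/4 = 42.5.
r = √(42.5) ≈ 6.519.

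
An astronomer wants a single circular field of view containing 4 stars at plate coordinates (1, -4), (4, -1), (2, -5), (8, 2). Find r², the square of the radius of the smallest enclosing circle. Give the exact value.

7225/338

A smallest enclosing disk is always determined by at most three of the input points on its boundary.
The minimum enclosing circle is determined by three boundary points: (1, -4), (2, -5), (8, 2).
Their circumcentre is (123/26, -33/26) with r² = 7225/338.
The farthest remaining point (4, -1) is at distance² 205/338 ≤ 7225/338.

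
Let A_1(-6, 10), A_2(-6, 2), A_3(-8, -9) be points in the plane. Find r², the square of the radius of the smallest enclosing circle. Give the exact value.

Side lengths²: A_1A_2² = 64, A_1A_3² = 365, A_2A_3² = 125.
Since A_1A_3² = 365 ≥ 125 + 64 = 189, the angle opposite A_1A_3 is not acute, so the smallest enclosing circle has A_1A_3 as diameter.
Centre = midpoint of A_1A_3 = (-7, 0.5), r² = 365/4 = 91.25.

91.25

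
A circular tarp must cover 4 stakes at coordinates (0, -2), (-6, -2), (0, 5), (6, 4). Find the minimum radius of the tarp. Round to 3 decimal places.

A smallest enclosing disk is always determined by at most three of the input points on its boundary.
The farthest pair is (-6, -2)–(6, 4) with squared distance 180. The circle on this segment as diameter has centre (0, 1) and r² = 180/4 = 45.
Check (0, -2): distance² to centre = 9 ≤ 45, so it lies inside.
All remaining points lie in this disk, and no smaller disk contains both endpoints, so this is the minimum enclosing circle.
r = √45 ≈ 6.708.

6.708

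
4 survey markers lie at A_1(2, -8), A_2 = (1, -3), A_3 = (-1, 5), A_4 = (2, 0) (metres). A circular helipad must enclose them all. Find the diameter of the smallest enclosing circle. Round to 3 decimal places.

The farthest pair is A_1–A_3 with squared distance 178. The circle on this segment as diameter has centre (0.5, -1.5) and r² = 178/4 = 44.5.
Check A_2: distance² to centre = 2.5 ≤ 44.5, so it lies inside.
All remaining points lie in this disk, and no smaller disk contains both endpoints, so this is the minimum enclosing circle.
Diameter = 2r = 2√(44.5) ≈ 13.342.

13.342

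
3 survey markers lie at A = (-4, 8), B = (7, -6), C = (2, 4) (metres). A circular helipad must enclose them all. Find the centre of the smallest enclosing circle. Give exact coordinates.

(1.5, 1)

Side lengths²: AB² = 317, AC² = 52, BC² = 125.
Since AB² = 317 ≥ 125 + 52 = 177, the angle opposite AB is not acute, so the smallest enclosing circle has AB as diameter.
Centre = midpoint of AB = (1.5, 1), r² = 317/4 = 79.25.
Centre = (1.5, 1).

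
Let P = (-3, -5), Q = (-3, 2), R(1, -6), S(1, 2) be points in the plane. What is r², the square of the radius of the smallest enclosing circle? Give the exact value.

20

The minimum enclosing circle of a finite set is fixed by two of the points (as a diameter) or three (as a circumcircle).
The farthest pair is Q–R with squared distance 80. The circle on this segment as diameter has centre (-1, -2) and r² = 80/4 = 20.
Check P: distance² to centre = 13 ≤ 20, so it lies inside.
All remaining points lie in this disk, and no smaller disk contains both endpoints, so this is the minimum enclosing circle.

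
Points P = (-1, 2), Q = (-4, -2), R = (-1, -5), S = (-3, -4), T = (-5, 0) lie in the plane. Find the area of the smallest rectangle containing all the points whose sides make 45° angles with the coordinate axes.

In coordinates u = x + y, v = x − y the rectangle is axis-aligned; the map (x,y)→(u,v) scales areas by 2.
u-values: 1, -6, -6, -7, -5; range = 1 − (-7) = 8.
v-values: -3, -2, 4, 1, -5; range = 4 − (-5) = 9.
Area = (8 × 9) / 2 = 36.

36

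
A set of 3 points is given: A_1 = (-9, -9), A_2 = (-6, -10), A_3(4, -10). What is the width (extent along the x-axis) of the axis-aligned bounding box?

13

max x = 4, min x = -9, so width = 13.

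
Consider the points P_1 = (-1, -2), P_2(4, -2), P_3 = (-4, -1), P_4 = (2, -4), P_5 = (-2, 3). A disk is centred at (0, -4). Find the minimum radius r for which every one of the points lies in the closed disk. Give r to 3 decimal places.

The required radius is the distance from (0, -4) to the farthest point.
Squared distances: 5, 20, 25, 4, 53.
Maximum is 53, attained at P_5.
r = √53 ≈ 7.280.

7.280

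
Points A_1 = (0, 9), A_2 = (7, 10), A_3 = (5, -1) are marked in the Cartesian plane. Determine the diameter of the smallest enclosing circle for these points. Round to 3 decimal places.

Side lengths²: A_1A_2² = 50, A_1A_3² = 125, A_2A_3² = 125.
Since A_2A_3² = 125 < 125 + 50 = 175, the triangle is acute, so the smallest enclosing circle is the circumcircle.
Circumcentre = (25/6, 29/6), r² = 625/18.
Diameter = 2r = 2√(625/18) ≈ 11.785.

11.785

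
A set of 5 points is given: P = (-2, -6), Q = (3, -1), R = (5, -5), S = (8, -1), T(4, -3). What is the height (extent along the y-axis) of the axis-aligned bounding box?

5

max y = -1, min y = -6, so height = 5.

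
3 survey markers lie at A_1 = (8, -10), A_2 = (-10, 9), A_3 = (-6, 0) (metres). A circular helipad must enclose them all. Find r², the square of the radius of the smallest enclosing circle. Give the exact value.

171.25

Side lengths²: A_1A_2² = 685, A_1A_3² = 296, A_2A_3² = 97.
Since A_1A_2² = 685 ≥ 296 + 97 = 393, the angle opposite A_1A_2 is not acute, so the smallest enclosing circle has A_1A_2 as diameter.
Centre = midpoint of A_1A_2 = (-1, -0.5), r² = 685/4 = 171.25.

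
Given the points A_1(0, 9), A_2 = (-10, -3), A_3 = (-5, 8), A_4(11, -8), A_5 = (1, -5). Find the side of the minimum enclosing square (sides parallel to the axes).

The bounding box has width 21 and height 17.
An axis-aligned square enclosing the set must have side ≥ max(width, height).
So the minimum side is max(21, 17) = 21.

21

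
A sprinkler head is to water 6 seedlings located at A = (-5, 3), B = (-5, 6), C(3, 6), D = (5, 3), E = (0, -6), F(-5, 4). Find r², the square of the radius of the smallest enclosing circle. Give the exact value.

The minimum enclosing circle is determined by three boundary points: B, C, E.
Their circumcentre is (-1, 0.625) with r² = 44.890625.
The farthest remaining point D is at distance² 41.640625 ≤ 44.890625.

44.890625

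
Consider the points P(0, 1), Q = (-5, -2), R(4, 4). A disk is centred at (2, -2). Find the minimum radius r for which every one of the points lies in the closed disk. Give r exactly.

The required radius is the distance from (2, -2) to the farthest point.
Squared distances: 13, 49, 40.
Maximum is 49, attained at Q.
r = √49 = 7.

7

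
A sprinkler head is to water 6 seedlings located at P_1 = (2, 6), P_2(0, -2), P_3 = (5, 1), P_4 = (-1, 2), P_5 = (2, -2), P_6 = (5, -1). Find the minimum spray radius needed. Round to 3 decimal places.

4.213

The minimum enclosing circle of a finite set is fixed by two of the points (as a diameter) or three (as a circumcircle).
The minimum enclosing circle is determined by three boundary points: P_1, P_2, P_6.
Their circumcentre is (35/19, 34/19) with r² = 6409/361.
The farthest remaining point P_5 is at distance² 5193/361 ≤ 6409/361.
r = √(6409/361) ≈ 4.213.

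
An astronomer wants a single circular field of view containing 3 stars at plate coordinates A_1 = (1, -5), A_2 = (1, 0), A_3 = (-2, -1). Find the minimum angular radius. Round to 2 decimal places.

2.64

Side lengths²: A_1A_2² = 25, A_1A_3² = 25, A_2A_3² = 10.
Since A_1A_3² = 25 < 25 + 10 = 35, the triangle is acute, so the smallest enclosing circle is the circumcircle.
Circumcentre = (1/6, -2.5), r² = 125/18.
r = √(125/18) ≈ 2.64.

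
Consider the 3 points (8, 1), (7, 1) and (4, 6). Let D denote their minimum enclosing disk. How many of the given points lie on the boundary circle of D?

2

Call the three points A, B, C in the order given.
Side lengths²: AB² = 1, AC² = 41, BC² = 34.
Since AC² = 41 ≥ 34 + 1 = 35, the angle opposite AC is not acute, so the smallest enclosing circle has AC as diameter.
Centre = midpoint of AC = (6, 3.5), r² = 41/4 = 10.25.
The points at distance exactly r from the centre are (8, 1), (4, 6) — 2 points.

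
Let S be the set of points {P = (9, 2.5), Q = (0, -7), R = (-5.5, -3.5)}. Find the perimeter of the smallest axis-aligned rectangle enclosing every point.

48

Width = max x − min x = 9 − (-5.5) = 14.5.
Height = max y − min y = 2.5 − (-7) = 9.5.
Perimeter = 2(14.5 + 9.5) = 48.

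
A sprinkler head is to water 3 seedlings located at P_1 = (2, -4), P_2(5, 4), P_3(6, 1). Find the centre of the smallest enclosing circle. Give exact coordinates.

(3.5, 0)

Side lengths²: P_1P_2² = 73, P_1P_3² = 41, P_2P_3² = 10.
Since P_1P_2² = 73 ≥ 41 + 10 = 51, the angle opposite P_1P_2 is not acute, so the smallest enclosing circle has P_1P_2 as diameter.
Centre = midpoint of P_1P_2 = (3.5, 0), r² = 73/4 = 18.25.
Centre = (3.5, 0).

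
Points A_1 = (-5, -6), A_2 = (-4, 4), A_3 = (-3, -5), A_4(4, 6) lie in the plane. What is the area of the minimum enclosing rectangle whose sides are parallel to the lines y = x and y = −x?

In coordinates u = x + y, v = x − y the rectangle is axis-aligned; the map (x,y)→(u,v) scales areas by 2.
u-values: -11, 0, -8, 10; range = 10 − (-11) = 21.
v-values: 1, -8, 2, -2; range = 2 − (-8) = 10.
Area = (21 × 10) / 2 = 105.

105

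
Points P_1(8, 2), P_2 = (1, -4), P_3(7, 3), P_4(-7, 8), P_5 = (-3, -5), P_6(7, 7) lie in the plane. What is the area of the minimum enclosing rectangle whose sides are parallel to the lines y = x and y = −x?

In coordinates u = x + y, v = x − y the rectangle is axis-aligned; the map (x,y)→(u,v) scales areas by 2.
u-values: 10, -3, 10, 1, -8, 14; range = 14 − (-8) = 22.
v-values: 6, 5, 4, -15, 2, 0; range = 6 − (-15) = 21.
Area = (22 × 21) / 2 = 231.

231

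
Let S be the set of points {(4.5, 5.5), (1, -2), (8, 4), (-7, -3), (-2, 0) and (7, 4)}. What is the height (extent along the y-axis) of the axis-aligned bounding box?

8.5

max y = 5.5, min y = -3, so height = 8.5.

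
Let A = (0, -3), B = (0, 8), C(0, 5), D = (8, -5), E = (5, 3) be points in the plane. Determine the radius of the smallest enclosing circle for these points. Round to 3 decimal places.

7.632

The minimum enclosing circle of a finite set is fixed by two of the points (as a diameter) or three (as a circumcircle).
The farthest pair is B–D with squared distance 233. The circle on this segment as diameter has centre (4, 1.5) and r² = 233/4 = 58.25.
Check A: distance² to centre = 36.25 ≤ 58.25, so it lies inside.
All remaining points lie in this disk, and no smaller disk contains both endpoints, so this is the minimum enclosing circle.
r = √(58.25) ≈ 7.632.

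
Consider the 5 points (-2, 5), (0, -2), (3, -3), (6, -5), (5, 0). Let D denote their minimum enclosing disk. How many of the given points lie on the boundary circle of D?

2

The minimum enclosing circle of a finite set is fixed by two of the points (as a diameter) or three (as a circumcircle).
The farthest pair is (-2, 5)–(6, -5) with squared distance 164. The circle on this segment as diameter has centre (2, 0) and r² = 164/4 = 41.
Check (0, -2): distance² to centre = 8 ≤ 41, so it lies inside.
All remaining points lie in this disk, and no smaller disk contains both endpoints, so this is the minimum enclosing circle.
The points at distance exactly r from the centre are (-2, 5), (6, -5) — 2 points.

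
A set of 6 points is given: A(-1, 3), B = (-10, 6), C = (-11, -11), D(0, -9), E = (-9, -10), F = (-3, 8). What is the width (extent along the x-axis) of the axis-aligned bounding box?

max x = 0, min x = -11, so width = 11.

11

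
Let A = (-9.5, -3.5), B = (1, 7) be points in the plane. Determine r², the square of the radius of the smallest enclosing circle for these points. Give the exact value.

The smallest circle enclosing two points has them as diameter endpoints.
Centre = midpoint = (-4.25, 1.75); r² = |AB|²/4 = 220.5/4 = 55.125.

55.125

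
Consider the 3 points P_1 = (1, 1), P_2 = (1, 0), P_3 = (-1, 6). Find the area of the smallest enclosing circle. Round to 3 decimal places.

Side lengths²: P_1P_2² = 1, P_1P_3² = 29, P_2P_3² = 40.
Since P_2P_3² = 40 ≥ 29 + 1 = 30, the angle opposite P_2P_3 is not acute, so the smallest enclosing circle has P_2P_3 as diameter.
Centre = midpoint of P_2P_3 = (0, 3), r² = 40/4 = 10.
Area = π·r² = π·10 ≈ 31.416.

31.416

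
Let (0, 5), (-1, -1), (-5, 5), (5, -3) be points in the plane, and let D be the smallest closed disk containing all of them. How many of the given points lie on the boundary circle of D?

2

By Welzl's lemma the MEC is supported by two points (diametrically opposite) or three points (on a circumcircle).
The farthest pair is (-5, 5)–(5, -3) with squared distance 164. The circle on this segment as diameter has centre (0, 1) and r² = 164/4 = 41.
Check (0, 5): distance² to centre = 16 ≤ 41, so it lies inside.
All remaining points lie in this disk, and no smaller disk contains both endpoints, so this is the minimum enclosing circle.
The points at distance exactly r from the centre are (-5, 5), (5, -3) — 2 points.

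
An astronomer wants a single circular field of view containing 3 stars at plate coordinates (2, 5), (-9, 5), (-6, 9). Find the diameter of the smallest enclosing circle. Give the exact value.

Call the three points A, B, C in the order given.
Side lengths²: AB² = 121, AC² = 80, BC² = 25.
Since AB² = 121 ≥ 80 + 25 = 105, the angle opposite AB is not acute, so the smallest enclosing circle has AB as diameter.
Centre = midpoint of AB = (-3.5, 5), r² = 121/4 = 30.25.
Diameter = 2r = 2√(30.25) = 11.

11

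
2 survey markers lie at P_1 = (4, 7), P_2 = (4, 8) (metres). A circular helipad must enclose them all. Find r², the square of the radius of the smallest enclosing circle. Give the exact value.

The smallest circle enclosing two points has them as diameter endpoints.
Centre = midpoint = (4, 7.5); r² = |P_1P_2|²/4 = 1/4 = 0.25.

0.25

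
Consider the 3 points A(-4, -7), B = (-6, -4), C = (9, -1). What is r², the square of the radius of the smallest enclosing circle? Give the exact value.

58.5

Side lengths²: AB² = 13, AC² = 205, BC² = 234.
Since BC² = 234 ≥ 205 + 13 = 218, the angle opposite BC is not acute, so the smallest enclosing circle has BC as diameter.
Centre = midpoint of BC = (1.5, -2.5), r² = 234/4 = 58.5.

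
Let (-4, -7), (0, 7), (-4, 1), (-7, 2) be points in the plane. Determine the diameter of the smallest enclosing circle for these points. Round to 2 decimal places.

By Welzl's lemma the MEC is supported by two points (diametrically opposite) or three points (on a circumcircle).
The farthest pair is (-4, -7)–(0, 7) with squared distance 212. The circle on this segment as diameter has centre (-2, 0) and r² = 212/4 = 53.
Check (-4, 1): distance² to centre = 5 ≤ 53, so it lies inside.
All remaining points lie in this disk, and no smaller disk contains both endpoints, so this is the minimum enclosing circle.
Diameter = 2r = 2√53 ≈ 14.56.

14.56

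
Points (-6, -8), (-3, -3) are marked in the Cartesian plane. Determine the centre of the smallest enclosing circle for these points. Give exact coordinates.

(-4.5, -5.5)

The smallest circle enclosing two points has them as diameter endpoints.
Centre = midpoint = (-4.5, -5.5); r² = |(-6, -8)−(-3, -3)|²/4 = 34/4 = 8.5.
Centre = (-4.5, -5.5).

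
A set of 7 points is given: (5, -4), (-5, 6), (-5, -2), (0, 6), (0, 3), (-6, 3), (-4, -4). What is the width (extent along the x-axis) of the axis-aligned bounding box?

max x = 5, min x = -6, so width = 11.

11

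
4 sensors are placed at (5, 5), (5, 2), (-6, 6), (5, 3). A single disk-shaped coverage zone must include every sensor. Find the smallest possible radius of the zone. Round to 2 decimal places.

5.85

The minimum enclosing circle of a finite set is fixed by two of the points (as a diameter) or three (as a circumcircle).
The farthest pair is (5, 2)–(-6, 6) with squared distance 137. The circle on this segment as diameter has centre (-0.5, 4) and r² = 137/4 = 34.25.
Check (5, 5): distance² to centre = 31.25 ≤ 34.25, so it lies inside.
All remaining points lie in this disk, and no smaller disk contains both endpoints, so this is the minimum enclosing circle.
r = √(34.25) ≈ 5.85.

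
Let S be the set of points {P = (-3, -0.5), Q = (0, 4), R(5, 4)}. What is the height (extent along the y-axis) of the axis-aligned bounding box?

4.5

max y = 4, min y = -0.5, so height = 4.5.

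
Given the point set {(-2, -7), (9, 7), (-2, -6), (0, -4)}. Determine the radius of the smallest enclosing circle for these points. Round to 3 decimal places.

A smallest enclosing disk is always determined by at most three of the input points on its boundary.
The farthest pair is (-2, -7)–(9, 7) with squared distance 317. The circle on this segment as diameter has centre (3.5, 0) and r² = 317/4 = 79.25.
Check (-2, -6): distance² to centre = 66.25 ≤ 79.25, so it lies inside.
All remaining points lie in this disk, and no smaller disk contains both endpoints, so this is the minimum enclosing circle.
r = √(79.25) ≈ 8.902.

8.902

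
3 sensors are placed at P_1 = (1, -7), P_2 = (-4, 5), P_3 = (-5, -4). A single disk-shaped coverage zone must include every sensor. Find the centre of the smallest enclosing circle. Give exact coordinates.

Side lengths²: P_1P_2² = 169, P_1P_3² = 45, P_2P_3² = 82.
Since P_1P_2² = 169 ≥ 82 + 45 = 127, the angle opposite P_1P_2 is not acute, so the smallest enclosing circle has P_1P_2 as diameter.
Centre = midpoint of P_1P_2 = (-1.5, -1), r² = 169/4 = 42.25.
Centre = (-1.5, -1).

(-1.5, -1)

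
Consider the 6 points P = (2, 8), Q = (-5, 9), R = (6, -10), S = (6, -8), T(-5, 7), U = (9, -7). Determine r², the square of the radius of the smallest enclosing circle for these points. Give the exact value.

The minimum enclosing circle of a finite set is fixed by two of the points (as a diameter) or three (as a circumcircle).
The farthest pair is Q–R with squared distance 482. The circle on this segment as diameter has centre (0.5, -0.5) and r² = 482/4 = 120.5.
Check P: distance² to centre = 74.5 ≤ 120.5, so it lies inside.
All remaining points lie in this disk, and no smaller disk contains both endpoints, so this is the minimum enclosing circle.

120.5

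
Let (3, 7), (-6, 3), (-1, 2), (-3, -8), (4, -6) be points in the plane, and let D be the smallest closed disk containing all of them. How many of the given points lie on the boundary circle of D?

2

The minimum enclosing circle of a finite set is fixed by two of the points (as a diameter) or three (as a circumcircle).
The farthest pair is (3, 7)–(-3, -8) with squared distance 261. The circle on this segment as diameter has centre (0, -0.5) and r² = 261/4 = 65.25.
Check (-6, 3): distance² to centre = 48.25 ≤ 65.25, so it lies inside.
All remaining points lie in this disk, and no smaller disk contains both endpoints, so this is the minimum enclosing circle.
The points at distance exactly r from the centre are (3, 7), (-3, -8) — 2 points.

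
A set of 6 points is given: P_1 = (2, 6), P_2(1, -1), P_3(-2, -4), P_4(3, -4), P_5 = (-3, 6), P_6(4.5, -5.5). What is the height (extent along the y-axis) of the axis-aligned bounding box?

11.5

max y = 6, min y = -5.5, so height = 11.5.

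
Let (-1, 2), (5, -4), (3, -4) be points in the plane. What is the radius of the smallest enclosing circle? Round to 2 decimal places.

4.24

Call the three points A, B, C in the order given.
Side lengths²: AB² = 72, AC² = 52, BC² = 4.
Since AB² = 72 ≥ 52 + 4 = 56, the angle opposite AB is not acute, so the smallest enclosing circle has AB as diameter.
Centre = midpoint of AB = (2, -1), r² = 72/4 = 18.
r = √18 ≈ 4.24.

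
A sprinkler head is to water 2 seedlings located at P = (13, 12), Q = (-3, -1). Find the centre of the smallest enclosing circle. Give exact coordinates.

The smallest circle enclosing two points has them as diameter endpoints.
Centre = midpoint = (5, 5.5); r² = |PQ|²/4 = 425/4 = 106.25.
Centre = (5, 5.5).

(5, 5.5)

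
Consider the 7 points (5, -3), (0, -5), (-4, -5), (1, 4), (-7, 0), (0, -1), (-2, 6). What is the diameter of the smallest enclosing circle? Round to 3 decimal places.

12.661

The minimum enclosing circle of a finite set is fixed by two of the points (as a diameter) or three (as a circumcircle).
The minimum enclosing circle is determined by three boundary points: (5, -3), (-7, 0), (-2, 6).
Their circumcentre is (-39/58, -11/58) with r² = 67405/1682.
The farthest remaining point (-4, -5) is at distance² 57545/1682 ≤ 67405/1682.
Diameter = 2r = 2√(67405/1682) ≈ 12.661.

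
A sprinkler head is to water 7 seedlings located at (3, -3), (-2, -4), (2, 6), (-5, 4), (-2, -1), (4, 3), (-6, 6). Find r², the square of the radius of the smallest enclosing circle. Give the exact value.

40.5

The minimum enclosing circle of a finite set is fixed by two of the points (as a diameter) or three (as a circumcircle).
The farthest pair is (3, -3)–(-6, 6) with squared distance 162. The circle on this segment as diameter has centre (-1.5, 1.5) and r² = 162/4 = 40.5.
Check (-2, -4): distance² to centre = 30.5 ≤ 40.5, so it lies inside.
All remaining points lie in this disk, and no smaller disk contains both endpoints, so this is the minimum enclosing circle.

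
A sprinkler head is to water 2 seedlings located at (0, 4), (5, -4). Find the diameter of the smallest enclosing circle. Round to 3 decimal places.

9.434

The smallest circle enclosing two points has them as diameter endpoints.
Centre = midpoint = (2.5, 0); r² = |(0, 4)−(5, -4)|²/4 = 89/4 = 22.25.
Diameter = 2r = 2√(22.25) ≈ 9.434.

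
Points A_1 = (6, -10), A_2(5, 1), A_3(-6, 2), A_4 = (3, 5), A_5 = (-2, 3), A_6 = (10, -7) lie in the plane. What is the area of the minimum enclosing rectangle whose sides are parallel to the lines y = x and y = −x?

In coordinates u = x + y, v = x − y the rectangle is axis-aligned; the map (x,y)→(u,v) scales areas by 2.
u-values: -4, 6, -4, 8, 1, 3; range = 8 − (-4) = 12.
v-values: 16, 4, -8, -2, -5, 17; range = 17 − (-8) = 25.
Area = (12 × 25) / 2 = 150.

150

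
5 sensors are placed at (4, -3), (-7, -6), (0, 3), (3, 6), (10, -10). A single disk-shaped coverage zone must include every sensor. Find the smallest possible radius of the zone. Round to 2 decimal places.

9.76

A smallest enclosing disk is always determined by at most three of the input points on its boundary.
The minimum enclosing circle is determined by three boundary points: (-7, -6), (3, 6), (10, -10).
Their circumcentre is (2.5, -3.75) with r² = 95.3125.
The farthest remaining point (0, 3) is at distance² 51.8125 ≤ 95.3125.
r = √(95.3125) ≈ 9.76.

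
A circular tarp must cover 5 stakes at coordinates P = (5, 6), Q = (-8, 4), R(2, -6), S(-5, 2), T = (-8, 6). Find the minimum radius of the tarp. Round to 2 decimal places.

The minimum enclosing circle of a finite set is fixed by two of the points (as a diameter) or three (as a circumcircle).
The minimum enclosing circle is determined by three boundary points: P, R, T.
Their circumcentre is (-1.5, 1.25) with r² = 64.8125.
The farthest remaining point Q is at distance² 49.8125 ≤ 64.8125.
r = √(64.8125) ≈ 8.05.

8.05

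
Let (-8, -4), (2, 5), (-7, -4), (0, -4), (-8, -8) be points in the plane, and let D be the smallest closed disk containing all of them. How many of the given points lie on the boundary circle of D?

The farthest pair is (2, 5)–(-8, -8) with squared distance 269. The circle on this segment as diameter has centre (-3, -1.5) and r² = 269/4 = 67.25.
Check (-8, -4): distance² to centre = 31.25 ≤ 67.25, so it lies inside.
All remaining points lie in this disk, and no smaller disk contains both endpoints, so this is the minimum enclosing circle.
The points at distance exactly r from the centre are (2, 5), (-8, -8) — 2 points.

2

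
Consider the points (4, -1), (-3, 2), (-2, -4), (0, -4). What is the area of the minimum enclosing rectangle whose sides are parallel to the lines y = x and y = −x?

45

In coordinates u = x + y, v = x − y the rectangle is axis-aligned; the map (x,y)→(u,v) scales areas by 2.
u-values: 3, -1, -6, -4; range = 3 − (-6) = 9.
v-values: 5, -5, 2, 4; range = 5 − (-5) = 10.
Area = (9 × 10) / 2 = 45.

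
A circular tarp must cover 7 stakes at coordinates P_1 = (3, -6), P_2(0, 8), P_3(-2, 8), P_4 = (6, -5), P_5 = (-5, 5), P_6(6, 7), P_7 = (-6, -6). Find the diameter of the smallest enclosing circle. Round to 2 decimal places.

The minimum enclosing circle of a finite set is fixed by two of the points (as a diameter) or three (as a circumcircle).
The farthest pair is P_6–P_7 with squared distance 313. The circle on this segment as diameter has centre (0, 0.5) and r² = 313/4 = 78.25.
Check P_1: distance² to centre = 51.25 ≤ 78.25, so it lies inside.
All remaining points lie in this disk, and no smaller disk contains both endpoints, so this is the minimum enclosing circle.
Diameter = 2r = 2√(78.25) ≈ 17.69.

17.69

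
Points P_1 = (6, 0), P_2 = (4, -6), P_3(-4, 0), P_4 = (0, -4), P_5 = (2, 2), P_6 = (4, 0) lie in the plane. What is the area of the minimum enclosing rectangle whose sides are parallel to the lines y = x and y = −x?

70

In coordinates u = x + y, v = x − y the rectangle is axis-aligned; the map (x,y)→(u,v) scales areas by 2.
u-values: 6, -2, -4, -4, 4, 4; range = 6 − (-4) = 10.
v-values: 6, 10, -4, 4, 0, 4; range = 10 − (-4) = 14.
Area = (10 × 14) / 2 = 70.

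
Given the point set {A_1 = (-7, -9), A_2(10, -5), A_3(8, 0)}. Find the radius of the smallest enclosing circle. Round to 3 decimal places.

Side lengths²: A_1A_2² = 305, A_1A_3² = 306, A_2A_3² = 29.
Since A_1A_3² = 306 < 305 + 29 = 334, the triangle is acute, so the smallest enclosing circle is the circumcircle.
Circumcentre = (73/62, -349/62), r² = 150365/1922.
r = √(150365/1922) ≈ 8.845.

8.845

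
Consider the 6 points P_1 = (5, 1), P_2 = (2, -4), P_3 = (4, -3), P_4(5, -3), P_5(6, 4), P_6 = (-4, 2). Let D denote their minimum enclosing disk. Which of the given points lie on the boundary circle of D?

By Welzl's lemma the MEC is supported by two points (diametrically opposite) or three points (on a circumcircle).
The minimum enclosing circle is determined by three boundary points: P_4, P_5, P_6.
Their circumcentre is (47/34, 37/34) with r² = 17225/578.
The farthest remaining point P_2 is at distance² 15185/578 ≤ 17225/578.
The points at distance exactly r from the centre are P_4, P_5, P_6 — 3 points.

P_4, P_5, P_6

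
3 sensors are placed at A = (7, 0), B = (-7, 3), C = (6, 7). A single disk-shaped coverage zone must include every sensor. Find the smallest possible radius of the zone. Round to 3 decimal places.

7.248

Side lengths²: AB² = 205, AC² = 50, BC² = 185.
Since AB² = 205 < 185 + 50 = 235, the triangle is acute, so the smallest enclosing circle is the circumcircle.
Circumcentre = (9/38, 99/38), r² = 37925/722.
r = √(37925/722) ≈ 7.248.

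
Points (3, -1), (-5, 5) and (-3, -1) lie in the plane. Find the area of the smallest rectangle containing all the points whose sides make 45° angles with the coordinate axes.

In coordinates u = x + y, v = x − y the rectangle is axis-aligned; the map (x,y)→(u,v) scales areas by 2.
u-values: 2, 0, -4; range = 2 − (-4) = 6.
v-values: 4, -10, -2; range = 4 − (-10) = 14.
Area = (6 × 14) / 2 = 42.

42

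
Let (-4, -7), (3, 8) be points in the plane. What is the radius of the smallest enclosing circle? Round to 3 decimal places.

The smallest circle enclosing two points has them as diameter endpoints.
Centre = midpoint = (-0.5, 0.5); r² = |(-4, -7)−(3, 8)|²/4 = 274/4 = 68.5.
r = √(68.5) ≈ 8.276.

8.276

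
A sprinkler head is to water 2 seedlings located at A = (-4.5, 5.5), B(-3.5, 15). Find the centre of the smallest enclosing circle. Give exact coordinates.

The smallest circle enclosing two points has them as diameter endpoints.
Centre = midpoint = (-4, 10.25); r² = |AB|²/4 = 91.25/4 = 22.8125.
Centre = (-4, 10.25).

(-4, 10.25)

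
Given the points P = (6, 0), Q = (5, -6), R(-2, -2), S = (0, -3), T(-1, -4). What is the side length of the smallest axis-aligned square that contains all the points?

8

The bounding box has width 8 and height 6.
An axis-aligned square enclosing the set must have side ≥ max(width, height).
So the minimum side is max(8, 6) = 8.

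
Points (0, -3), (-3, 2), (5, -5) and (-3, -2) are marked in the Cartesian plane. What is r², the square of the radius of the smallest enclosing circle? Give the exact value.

The farthest pair is (-3, 2)–(5, -5) with squared distance 113. The circle on this segment as diameter has centre (1, -1.5) and r² = 113/4 = 28.25.
Check (0, -3): distance² to centre = 3.25 ≤ 28.25, so it lies inside.
All remaining points lie in this disk, and no smaller disk contains both endpoints, so this is the minimum enclosing circle.

28.25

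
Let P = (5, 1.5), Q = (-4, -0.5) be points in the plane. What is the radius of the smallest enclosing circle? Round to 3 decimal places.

4.610

The smallest circle enclosing two points has them as diameter endpoints.
Centre = midpoint = (0.5, 0.5); r² = |PQ|²/4 = 85/4 = 21.25.
r = √(21.25) ≈ 4.610.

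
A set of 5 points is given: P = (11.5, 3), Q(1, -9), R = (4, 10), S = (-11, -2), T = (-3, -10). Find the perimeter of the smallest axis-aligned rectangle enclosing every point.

Width = max x − min x = 11.5 − (-11) = 22.5.
Height = max y − min y = 10 − (-10) = 20.
Perimeter = 2(22.5 + 20) = 85.

85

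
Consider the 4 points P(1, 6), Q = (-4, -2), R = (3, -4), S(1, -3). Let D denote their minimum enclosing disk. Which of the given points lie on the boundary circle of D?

A smallest enclosing disk is always determined by at most three of the input points on its boundary.
The minimum enclosing circle is determined by three boundary points: P, Q, R.
Their circumcentre is (37/66, 47/66) with r² = 61321/2178.
The farthest remaining point S is at distance² 30433/2178 ≤ 61321/2178.
The points at distance exactly r from the centre are P, Q, R — 3 points.

P, Q, R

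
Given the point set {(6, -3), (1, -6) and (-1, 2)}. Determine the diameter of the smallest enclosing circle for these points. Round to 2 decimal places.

Call the three points A, B, C in the order given.
Side lengths²: AB² = 34, AC² = 74, BC² = 68.
Since AC² = 74 < 68 + 34 = 102, the triangle is acute, so the smallest enclosing circle is the circumcircle.
Circumcentre = (40/23, -36/23), r² = 10693/529.
Diameter = 2r = 2√(10693/529) ≈ 8.99.

8.99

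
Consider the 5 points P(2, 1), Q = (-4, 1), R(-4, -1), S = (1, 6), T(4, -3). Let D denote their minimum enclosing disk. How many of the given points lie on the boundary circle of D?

The minimum enclosing circle is determined by three boundary points: R, S, T.
Their circumcentre is (8/11, 10/11) with r² = 3145/121.
The farthest remaining point Q is at distance² 2705/121 ≤ 3145/121.
The points at distance exactly r from the centre are R, S, T — 3 points.

3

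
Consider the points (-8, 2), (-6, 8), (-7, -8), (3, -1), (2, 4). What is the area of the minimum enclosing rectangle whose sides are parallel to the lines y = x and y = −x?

In coordinates u = x + y, v = x − y the rectangle is axis-aligned; the map (x,y)→(u,v) scales areas by 2.
u-values: -6, 2, -15, 2, 6; range = 6 − (-15) = 21.
v-values: -10, -14, 1, 4, -2; range = 4 − (-14) = 18.
Area = (21 × 18) / 2 = 189.

189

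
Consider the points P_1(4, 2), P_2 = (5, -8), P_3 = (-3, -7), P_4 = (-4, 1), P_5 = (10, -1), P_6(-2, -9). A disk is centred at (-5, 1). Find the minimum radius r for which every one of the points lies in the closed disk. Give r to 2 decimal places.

The required radius is the distance from (-5, 1) to the farthest point.
Squared distances: 82, 181, 68, 1, 229, 109.
Maximum is 229, attained at P_5.
r = √229 ≈ 15.13.

15.13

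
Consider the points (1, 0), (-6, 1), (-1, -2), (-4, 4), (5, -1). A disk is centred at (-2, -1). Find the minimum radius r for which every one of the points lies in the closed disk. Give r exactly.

The required radius is the distance from (-2, -1) to the farthest point.
Squared distances: 10, 20, 2, 29, 49.
Maximum is 49, attained at (5, -1).
r = √49 = 7.

7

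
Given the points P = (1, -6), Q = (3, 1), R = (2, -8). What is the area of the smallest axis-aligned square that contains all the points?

The bounding box has width 2 and height 9.
An axis-aligned square enclosing the set must have side ≥ max(width, height).
So the minimum side is max(2, 9) = 9.
Area = 9² = 81.

81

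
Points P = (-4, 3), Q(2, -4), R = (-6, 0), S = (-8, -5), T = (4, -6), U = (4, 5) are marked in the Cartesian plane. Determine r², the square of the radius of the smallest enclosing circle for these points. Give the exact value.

8845/144

The minimum enclosing circle is determined by three boundary points: S, T, U.
Their circumcentre is (-19/12, -0.5) with r² = 8845/144.
The farthest remaining point Q is at distance² 3613/144 ≤ 8845/144.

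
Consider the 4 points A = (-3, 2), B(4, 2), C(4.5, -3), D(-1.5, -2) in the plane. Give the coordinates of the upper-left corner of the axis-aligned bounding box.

(-3, 2)

x-range [-3, 4.5], y-range [-3, 2].
The upper-left corner is (-3, 2).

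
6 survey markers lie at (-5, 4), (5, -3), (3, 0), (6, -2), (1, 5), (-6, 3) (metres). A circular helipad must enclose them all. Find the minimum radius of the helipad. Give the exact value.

6.5

The minimum enclosing circle of a finite set is fixed by two of the points (as a diameter) or three (as a circumcircle).
The farthest pair is (6, -2)–(-6, 3) with squared distance 169. The circle on this segment as diameter has centre (0, 0.5) and r² = 169/4 = 42.25.
Check (-5, 4): distance² to centre = 37.25 ≤ 42.25, so it lies inside.
All remaining points lie in this disk, and no smaller disk contains both endpoints, so this is the minimum enclosing circle.
r = √(42.25) = 6.5.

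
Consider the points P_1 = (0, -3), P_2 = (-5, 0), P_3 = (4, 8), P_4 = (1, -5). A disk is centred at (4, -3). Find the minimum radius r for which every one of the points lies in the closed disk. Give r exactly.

11

The required radius is the distance from (4, -3) to the farthest point.
Squared distances: 16, 90, 121, 13.
Maximum is 121, attained at P_3.
r = √121 = 11.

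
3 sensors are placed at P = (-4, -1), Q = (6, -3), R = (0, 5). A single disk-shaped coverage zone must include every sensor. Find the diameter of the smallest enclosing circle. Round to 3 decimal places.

10.815

Side lengths²: PQ² = 104, PR² = 52, QR² = 100.
Since PQ² = 104 < 100 + 52 = 152, the triangle is acute, so the smallest enclosing circle is the circumcircle.
Circumcentre = (23/17, -4/17), r² = 8450/289.
Diameter = 2r = 2√(8450/289) ≈ 10.815.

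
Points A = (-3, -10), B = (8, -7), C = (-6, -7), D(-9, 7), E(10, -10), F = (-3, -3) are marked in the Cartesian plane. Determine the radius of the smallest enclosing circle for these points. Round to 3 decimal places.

A smallest enclosing disk is always determined by at most three of the input points on its boundary.
The farthest pair is D–E with squared distance 650. The circle on this segment as diameter has centre (0.5, -1.5) and r² = 650/4 = 162.5.
Check A: distance² to centre = 84.5 ≤ 162.5, so it lies inside.
All remaining points lie in this disk, and no smaller disk contains both endpoints, so this is the minimum enclosing circle.
r = √(162.5) ≈ 12.748.

12.748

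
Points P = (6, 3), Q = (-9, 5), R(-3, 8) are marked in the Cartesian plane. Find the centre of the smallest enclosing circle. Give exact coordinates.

(-1.5, 4)

Side lengths²: PQ² = 229, PR² = 106, QR² = 45.
Since PQ² = 229 ≥ 106 + 45 = 151, the angle opposite PQ is not acute, so the smallest enclosing circle has PQ as diameter.
Centre = midpoint of PQ = (-1.5, 4), r² = 229/4 = 57.25.
Centre = (-1.5, 4).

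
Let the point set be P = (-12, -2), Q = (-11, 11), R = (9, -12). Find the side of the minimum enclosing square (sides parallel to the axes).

23

The bounding box has width 21 and height 23.
An axis-aligned square enclosing the set must have side ≥ max(width, height).
So the minimum side is max(21, 23) = 23.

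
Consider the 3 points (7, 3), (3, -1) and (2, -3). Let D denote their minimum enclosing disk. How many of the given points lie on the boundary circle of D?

Call the three points A, B, C in the order given.
Side lengths²: AB² = 32, AC² = 61, BC² = 5.
Since AC² = 61 ≥ 32 + 5 = 37, the angle opposite AC is not acute, so the smallest enclosing circle has AC as diameter.
Centre = midpoint of AC = (4.5, 0), r² = 61/4 = 15.25.
The points at distance exactly r from the centre are (7, 3), (2, -3) — 2 points.

2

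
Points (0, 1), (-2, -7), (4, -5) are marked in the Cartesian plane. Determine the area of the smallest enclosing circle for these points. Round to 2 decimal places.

57.38

Call the three points A, B, C in the order given.
Side lengths²: AB² = 68, AC² = 52, BC² = 40.
Since AB² = 68 < 52 + 40 = 92, the triangle is acute, so the smallest enclosing circle is the circumcircle.
Circumcentre = (1/11, -36/11), r² = 2210/121.
Area = π·r² = π·2210/121 ≈ 57.38.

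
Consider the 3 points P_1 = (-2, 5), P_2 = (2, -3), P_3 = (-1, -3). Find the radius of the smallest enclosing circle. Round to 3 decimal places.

Side lengths²: P_1P_2² = 80, P_1P_3² = 65, P_2P_3² = 9.
Since P_1P_2² = 80 ≥ 65 + 9 = 74, the angle opposite P_1P_2 is not acute, so the smallest enclosing circle has P_1P_2 as diameter.
Centre = midpoint of P_1P_2 = (0, 1), r² = 80/4 = 20.
r = √20 ≈ 4.472.

4.472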